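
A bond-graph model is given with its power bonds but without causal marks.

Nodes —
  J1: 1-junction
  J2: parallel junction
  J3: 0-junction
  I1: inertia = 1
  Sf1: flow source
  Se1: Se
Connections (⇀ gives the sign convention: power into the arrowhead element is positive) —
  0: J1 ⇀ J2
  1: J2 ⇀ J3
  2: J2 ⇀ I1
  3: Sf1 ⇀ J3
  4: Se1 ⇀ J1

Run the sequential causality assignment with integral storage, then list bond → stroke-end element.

b0 →J2
b1 →J3
b2 →I1
b3 →Sf1
b4 →J1

bond 3 stroke→Sf1  (Sf1 fixes flow; stroke at Sf1)
bond 4 stroke→J1  (Se1 fixes effort; stroke away)
bond 0 stroke→J2  (only one flow-in slot at J1)
bond 1 stroke→J3  (J2 effort already set via bond 0)
bond 2 stroke→I1  (J2 effort already set via bond 0)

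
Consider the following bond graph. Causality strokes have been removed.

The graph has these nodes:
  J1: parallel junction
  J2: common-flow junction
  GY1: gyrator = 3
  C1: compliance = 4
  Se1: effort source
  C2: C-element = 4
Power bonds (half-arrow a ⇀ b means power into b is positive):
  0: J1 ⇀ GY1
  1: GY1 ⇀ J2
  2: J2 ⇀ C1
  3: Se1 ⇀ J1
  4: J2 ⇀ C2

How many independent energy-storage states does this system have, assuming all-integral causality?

2  (C1, C2 all integral)

#3 stroke at J1  (Se1: effort source, stroke at far end)
#0 stroke at GY1  (common-e at J1 fixed by 3)
#1 stroke at GY1  (GY1 both-in/both-out from 0)
#2 stroke at J2  (1-jn J2 has f-setter on 1)
#4 stroke at J2  (J2 flow already set via bond 1)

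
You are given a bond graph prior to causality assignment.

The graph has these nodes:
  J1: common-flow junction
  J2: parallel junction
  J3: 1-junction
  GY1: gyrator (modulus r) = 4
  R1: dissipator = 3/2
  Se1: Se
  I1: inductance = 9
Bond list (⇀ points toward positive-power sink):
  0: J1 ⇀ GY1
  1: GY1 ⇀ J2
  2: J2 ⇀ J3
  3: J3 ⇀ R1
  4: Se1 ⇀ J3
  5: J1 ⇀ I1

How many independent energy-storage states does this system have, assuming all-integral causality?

1  (I1 all integral)

#4 stroke→J3  (Se1 (Se) sets effort on bond)
#5 stroke→I1  (I1 integral (f out))
#0 stroke→J1  (J1 flow already set via bond 5)
#1 stroke→J2  (GY GY1: same side as bond 0)
#2 stroke→J3  (J2 effort already set via bond 1)
#3 stroke→R1  (closing 1-jn rule on J3)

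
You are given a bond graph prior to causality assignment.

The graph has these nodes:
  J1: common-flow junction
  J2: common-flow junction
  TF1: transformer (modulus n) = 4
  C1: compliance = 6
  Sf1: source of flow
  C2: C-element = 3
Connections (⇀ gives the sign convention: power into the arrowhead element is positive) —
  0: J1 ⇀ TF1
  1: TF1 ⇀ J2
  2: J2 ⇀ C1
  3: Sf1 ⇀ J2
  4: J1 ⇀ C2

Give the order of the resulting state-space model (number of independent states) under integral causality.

bond 3 stroke at Sf1  (Sf1: flow source, stroke at near end)
bond 1 stroke at J2  (1-jn J2 has f-setter on 3)
bond 2 stroke at J2  (J2 flow already set via bond 3)
bond 0 stroke at TF1  (TF1: transformer flips bond 1)
bond 4 stroke at J1  (J1: bond 0 brought flow, rest push out)

2  (C1, C2 all integral)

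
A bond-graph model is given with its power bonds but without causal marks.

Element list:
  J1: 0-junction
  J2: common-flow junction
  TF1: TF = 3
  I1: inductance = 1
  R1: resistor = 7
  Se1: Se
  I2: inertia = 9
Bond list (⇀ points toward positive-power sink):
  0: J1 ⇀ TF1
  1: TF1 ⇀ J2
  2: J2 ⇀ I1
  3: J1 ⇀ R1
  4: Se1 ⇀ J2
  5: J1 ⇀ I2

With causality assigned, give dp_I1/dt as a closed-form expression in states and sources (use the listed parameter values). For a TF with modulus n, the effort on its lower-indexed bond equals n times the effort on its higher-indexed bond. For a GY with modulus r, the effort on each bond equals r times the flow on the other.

dp_I1/dt = E_Se1 - 7*p_I1/9 - 7*p_I2/27

b4 →J2  (source Se1 imposes e)
b2 →I1  (I1: I, integral causality)
b1 →J2  (1-jn J2 has f-setter on 2)
b0 →TF1  (through TF1, causality passes straight; one stroke at TF1)
b5 →I2  (I2 integral (f out))
b3 →J1  (only one effort-in slot at J1)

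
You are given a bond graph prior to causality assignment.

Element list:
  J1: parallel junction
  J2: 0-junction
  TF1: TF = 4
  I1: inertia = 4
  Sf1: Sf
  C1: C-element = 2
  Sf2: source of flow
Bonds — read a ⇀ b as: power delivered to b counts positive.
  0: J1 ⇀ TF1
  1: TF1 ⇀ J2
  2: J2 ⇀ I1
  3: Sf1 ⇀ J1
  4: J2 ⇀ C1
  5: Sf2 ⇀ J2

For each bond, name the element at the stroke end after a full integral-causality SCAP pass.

b0 |J1
b1 |TF1
b2 |I1
b3 |Sf1
b4 |J2
b5 |Sf2

bond 3 |Sf1  (Sf1 (Sf) sets flow on bond)
bond 5 |Sf2  (Sf2 fixes flow; stroke at Sf2)
bond 0 |J1  (closing 0-jn rule on J1)
bond 1 |TF1  (TF1 one-in-one-out from 0)
bond 2 |I1  (I1 outputs flow p/I1)
bond 4 |J2  (only one effort-in slot at J2)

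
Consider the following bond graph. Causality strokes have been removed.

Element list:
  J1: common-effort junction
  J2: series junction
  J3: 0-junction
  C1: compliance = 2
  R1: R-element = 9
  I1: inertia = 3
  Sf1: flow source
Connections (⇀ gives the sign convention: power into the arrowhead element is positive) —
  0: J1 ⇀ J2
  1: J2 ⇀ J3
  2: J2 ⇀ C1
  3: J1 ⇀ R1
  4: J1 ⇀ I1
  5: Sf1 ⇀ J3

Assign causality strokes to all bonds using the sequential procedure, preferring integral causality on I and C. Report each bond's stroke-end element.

β0 stroke at J2
β1 stroke at J3
β2 stroke at J2
β3 stroke at J1
β4 stroke at I1
β5 stroke at Sf1

bond 5 |Sf1  (Sf1 fixes flow; stroke at Sf1)
bond 1 |J3  (J3 needs exactly one e-in)
bond 0 |J2  (J2: bond 1 brought flow, rest push out)
bond 2 |J2  (J2 flow already set via bond 1)
bond 4 |I1  (prefer integral on I1)
bond 3 |J1  (only one effort-in slot at J1)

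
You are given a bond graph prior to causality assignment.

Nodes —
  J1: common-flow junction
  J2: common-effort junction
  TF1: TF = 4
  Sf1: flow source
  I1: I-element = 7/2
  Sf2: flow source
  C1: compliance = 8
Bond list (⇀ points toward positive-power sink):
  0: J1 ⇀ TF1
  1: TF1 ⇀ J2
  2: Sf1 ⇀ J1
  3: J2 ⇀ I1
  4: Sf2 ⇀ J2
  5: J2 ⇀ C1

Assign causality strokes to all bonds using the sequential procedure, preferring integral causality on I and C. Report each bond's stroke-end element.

b2 |Sf1  (Sf1 fixes flow; stroke at Sf1)
b4 |Sf2  (Sf2 (Sf) sets flow on bond)
b0 |J1  (common-f at J1 fixed by 2)
b1 |TF1  (TF1 one-in-one-out from 0)
b3 |I1  (I1: I, integral causality)
b5 |J2  (closing 0-jn rule on J2)

bond 0 →J1
bond 1 →TF1
bond 2 →Sf1
bond 3 →I1
bond 4 →Sf2
bond 5 →J2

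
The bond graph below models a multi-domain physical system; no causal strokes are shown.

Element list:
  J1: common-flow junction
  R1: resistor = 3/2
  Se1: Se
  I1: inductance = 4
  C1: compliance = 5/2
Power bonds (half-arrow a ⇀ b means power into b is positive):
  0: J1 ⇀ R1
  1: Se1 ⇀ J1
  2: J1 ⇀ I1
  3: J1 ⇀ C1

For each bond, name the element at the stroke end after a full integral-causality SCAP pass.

β0 →J1
β1 →J1
β2 →I1
β3 →J1

bond 1 stroke→J1  (source Se1 imposes e)
bond 2 stroke→I1  (I1: I, integral causality)
bond 0 stroke→J1  (J1: bond 2 brought flow, rest push out)
bond 3 stroke→J1  (common-f at J1 fixed by 2)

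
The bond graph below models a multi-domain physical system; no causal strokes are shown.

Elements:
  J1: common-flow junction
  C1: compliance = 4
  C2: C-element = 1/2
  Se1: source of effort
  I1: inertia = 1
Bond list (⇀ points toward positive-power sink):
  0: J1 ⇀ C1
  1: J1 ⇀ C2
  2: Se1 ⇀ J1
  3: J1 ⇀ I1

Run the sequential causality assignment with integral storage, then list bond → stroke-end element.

#2 →J1  (Se1: effort source, stroke at far end)
#0 →J1  (C1 integral (e out))
#1 →J1  (C2: C, integral causality)
#3 →I1  (J1 needs exactly one f-in)

#0 →J1
#1 →J1
#2 →J1
#3 →I1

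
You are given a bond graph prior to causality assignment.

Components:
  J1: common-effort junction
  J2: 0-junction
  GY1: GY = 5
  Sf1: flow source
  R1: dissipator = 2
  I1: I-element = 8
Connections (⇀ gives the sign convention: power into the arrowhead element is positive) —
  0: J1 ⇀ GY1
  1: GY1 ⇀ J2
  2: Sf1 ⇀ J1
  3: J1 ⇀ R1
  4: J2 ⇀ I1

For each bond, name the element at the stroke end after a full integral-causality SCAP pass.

β0 stroke at J1
β1 stroke at J2
β2 stroke at Sf1
β3 stroke at R1
β4 stroke at I1

β2 stroke at Sf1  (Sf1 fixes flow; stroke at Sf1)
β4 stroke at I1  (I1 outputs flow p/I1)
β1 stroke at J2  (closing 0-jn rule on J2)
β0 stroke at J1  (GY1: gyrator matches bond 1)
β3 stroke at R1  (0-jn J1 has e-setter on 0)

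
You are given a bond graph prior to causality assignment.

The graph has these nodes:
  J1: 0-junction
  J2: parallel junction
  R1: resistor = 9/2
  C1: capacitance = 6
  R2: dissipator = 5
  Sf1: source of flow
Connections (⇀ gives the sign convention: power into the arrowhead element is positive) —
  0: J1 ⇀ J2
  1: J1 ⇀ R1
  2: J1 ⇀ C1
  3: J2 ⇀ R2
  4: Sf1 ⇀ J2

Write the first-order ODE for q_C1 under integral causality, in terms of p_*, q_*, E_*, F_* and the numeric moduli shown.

bond 4 stroke at Sf1  (Sf1 (Sf) sets flow on bond)
bond 2 stroke at J1  (C1: C, integral causality)
bond 0 stroke at J2  (J1 effort already set via bond 2)
bond 1 stroke at R1  (0-jn J1 has e-setter on 2)
bond 3 stroke at R2  (J2: bond 0 brought effort, rest push out)

dq_C1/dt = F_Sf1 - 19*q_C1/270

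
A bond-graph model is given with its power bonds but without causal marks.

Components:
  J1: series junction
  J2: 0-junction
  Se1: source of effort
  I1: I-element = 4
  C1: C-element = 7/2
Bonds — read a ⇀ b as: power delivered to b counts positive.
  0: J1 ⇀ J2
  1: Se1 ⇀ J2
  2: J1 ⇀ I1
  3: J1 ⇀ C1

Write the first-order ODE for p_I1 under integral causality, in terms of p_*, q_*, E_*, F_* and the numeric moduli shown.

bond 1 stroke at J2  (Se1 (Se) sets effort on bond)
bond 0 stroke at J1  (common-e at J2 fixed by 1)
bond 2 stroke at I1  (I1: I, integral causality)
bond 3 stroke at J1  (1-jn J1 has f-setter on 2)

dp_I1/dt = -E_Se1 - 2*q_C1/7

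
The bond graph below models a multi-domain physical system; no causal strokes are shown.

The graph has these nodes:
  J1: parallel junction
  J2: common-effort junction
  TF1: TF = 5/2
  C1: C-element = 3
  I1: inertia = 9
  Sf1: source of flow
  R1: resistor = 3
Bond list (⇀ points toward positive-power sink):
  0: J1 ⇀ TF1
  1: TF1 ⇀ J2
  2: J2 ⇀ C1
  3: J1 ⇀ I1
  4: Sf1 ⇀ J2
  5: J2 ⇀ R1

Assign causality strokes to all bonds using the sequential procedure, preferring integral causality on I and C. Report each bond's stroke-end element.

#0 →J1
#1 →TF1
#2 →J2
#3 →I1
#4 →Sf1
#5 →R1

#4 →Sf1  (source Sf1 imposes f)
#2 →J2  (C1: C, integral causality)
#1 →TF1  (common-e at J2 fixed by 2)
#5 →R1  (J2: bond 2 brought effort, rest push out)
#0 →J1  (TF1 one-in-one-out from 1)
#3 →I1  (J1 effort already set via bond 0)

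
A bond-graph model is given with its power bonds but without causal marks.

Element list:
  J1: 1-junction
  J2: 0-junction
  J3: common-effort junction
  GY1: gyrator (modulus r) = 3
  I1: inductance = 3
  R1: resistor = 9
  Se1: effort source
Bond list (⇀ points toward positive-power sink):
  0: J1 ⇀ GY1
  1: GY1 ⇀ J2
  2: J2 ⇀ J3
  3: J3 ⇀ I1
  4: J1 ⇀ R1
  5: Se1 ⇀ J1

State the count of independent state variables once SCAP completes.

β5 |J1  (Se1: effort source, stroke at far end)
β3 |I1  (I1: I, integral causality)
β2 |J3  (only one effort-in slot at J3)
β1 |J2  (J2 needs exactly one e-in)
β0 |J1  (through GY1, causality inverts; strokes same side of GY1)
β4 |R1  (only one flow-in slot at J1)

1  (I1 all integral)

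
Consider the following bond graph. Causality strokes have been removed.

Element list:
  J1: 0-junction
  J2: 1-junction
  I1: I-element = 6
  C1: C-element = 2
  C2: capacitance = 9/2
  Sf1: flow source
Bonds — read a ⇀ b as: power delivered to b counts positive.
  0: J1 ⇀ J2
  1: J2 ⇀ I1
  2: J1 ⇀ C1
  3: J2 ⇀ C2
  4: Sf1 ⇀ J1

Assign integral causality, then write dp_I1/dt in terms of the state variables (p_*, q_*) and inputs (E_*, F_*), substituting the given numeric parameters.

dp_I1/dt = q_C1/2 - 2*q_C2/9

β4 stroke at Sf1  (Sf1: flow source, stroke at near end)
β1 stroke at I1  (I1 integral (f out))
β0 stroke at J2  (common-f at J2 fixed by 1)
β3 stroke at J2  (J2: bond 1 brought flow, rest push out)
β2 stroke at J1  (closing 0-jn rule on J1)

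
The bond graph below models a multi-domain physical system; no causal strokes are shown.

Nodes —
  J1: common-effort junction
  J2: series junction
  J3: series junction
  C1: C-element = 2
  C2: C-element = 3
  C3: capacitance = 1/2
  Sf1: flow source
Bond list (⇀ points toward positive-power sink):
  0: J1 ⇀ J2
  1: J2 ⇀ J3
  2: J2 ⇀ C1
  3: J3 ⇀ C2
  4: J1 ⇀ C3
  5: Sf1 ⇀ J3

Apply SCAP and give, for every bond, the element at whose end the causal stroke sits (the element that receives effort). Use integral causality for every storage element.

bond 0 |J2
bond 1 |J3
bond 2 |J2
bond 3 |J3
bond 4 |J1
bond 5 |Sf1

b5 stroke→Sf1  (Sf1 fixes flow; stroke at Sf1)
b1 stroke→J3  (1-jn J3 has f-setter on 5)
b3 stroke→J3  (J3 flow already set via bond 5)
b0 stroke→J2  (J2: bond 1 brought flow, rest push out)
b2 stroke→J2  (J2: bond 1 brought flow, rest push out)
b4 stroke→J1  (J1 needs exactly one e-in)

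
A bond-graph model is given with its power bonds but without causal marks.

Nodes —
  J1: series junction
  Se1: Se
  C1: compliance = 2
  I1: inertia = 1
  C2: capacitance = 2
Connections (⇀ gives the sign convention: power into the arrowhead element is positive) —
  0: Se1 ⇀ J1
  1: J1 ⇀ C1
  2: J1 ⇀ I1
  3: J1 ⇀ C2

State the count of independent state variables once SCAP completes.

3  (C1, C2, I1 all integral)

bond 0 stroke at J1  (Se1 fixes effort; stroke away)
bond 1 stroke at J1  (C1: C, integral causality)
bond 2 stroke at I1  (prefer integral on I1)
bond 3 stroke at J1  (J1 flow already set via bond 2)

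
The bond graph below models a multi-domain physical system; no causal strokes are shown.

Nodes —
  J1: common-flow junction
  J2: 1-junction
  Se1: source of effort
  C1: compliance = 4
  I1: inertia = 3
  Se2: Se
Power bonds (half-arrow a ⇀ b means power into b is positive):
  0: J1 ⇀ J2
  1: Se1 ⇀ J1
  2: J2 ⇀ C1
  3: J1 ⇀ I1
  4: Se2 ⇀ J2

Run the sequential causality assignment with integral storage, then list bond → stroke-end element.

#0 stroke→J1
#1 stroke→J1
#2 stroke→J2
#3 stroke→I1
#4 stroke→J2

bond 1 stroke at J1  (Se1 (Se) sets effort on bond)
bond 4 stroke at J2  (Se2: effort source, stroke at far end)
bond 2 stroke at J2  (C1 outputs effort q/C1)
bond 0 stroke at J1  (only one flow-in slot at J2)
bond 3 stroke at I1  (J1 needs exactly one f-in)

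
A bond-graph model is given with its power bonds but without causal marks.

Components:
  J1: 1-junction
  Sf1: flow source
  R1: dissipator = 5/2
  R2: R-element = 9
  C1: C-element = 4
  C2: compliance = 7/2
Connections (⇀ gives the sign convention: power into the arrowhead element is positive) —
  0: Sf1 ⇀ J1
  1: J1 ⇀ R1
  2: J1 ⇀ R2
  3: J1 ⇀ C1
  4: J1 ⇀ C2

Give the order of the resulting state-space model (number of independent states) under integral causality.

bond 0 →Sf1  (Sf1 (Sf) sets flow on bond)
bond 1 →J1  (J1 flow already set via bond 0)
bond 2 →J1  (1-jn J1 has f-setter on 0)
bond 3 →J1  (1-jn J1 has f-setter on 0)
bond 4 →J1  (J1: bond 0 brought flow, rest push out)

2  (C1, C2 all integral)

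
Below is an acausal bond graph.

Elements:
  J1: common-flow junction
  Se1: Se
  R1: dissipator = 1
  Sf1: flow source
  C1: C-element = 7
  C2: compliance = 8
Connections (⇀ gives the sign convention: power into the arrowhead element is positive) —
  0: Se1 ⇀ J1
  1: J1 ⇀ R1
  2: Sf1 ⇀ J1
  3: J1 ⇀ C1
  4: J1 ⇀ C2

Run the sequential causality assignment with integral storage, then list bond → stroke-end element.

β0 →J1
β1 →J1
β2 →Sf1
β3 →J1
β4 →J1

b0 stroke at J1  (source Se1 imposes e)
b2 stroke at Sf1  (source Sf1 imposes f)
b1 stroke at J1  (J1 flow already set via bond 2)
b3 stroke at J1  (J1: bond 2 brought flow, rest push out)
b4 stroke at J1  (J1: bond 2 brought flow, rest push out)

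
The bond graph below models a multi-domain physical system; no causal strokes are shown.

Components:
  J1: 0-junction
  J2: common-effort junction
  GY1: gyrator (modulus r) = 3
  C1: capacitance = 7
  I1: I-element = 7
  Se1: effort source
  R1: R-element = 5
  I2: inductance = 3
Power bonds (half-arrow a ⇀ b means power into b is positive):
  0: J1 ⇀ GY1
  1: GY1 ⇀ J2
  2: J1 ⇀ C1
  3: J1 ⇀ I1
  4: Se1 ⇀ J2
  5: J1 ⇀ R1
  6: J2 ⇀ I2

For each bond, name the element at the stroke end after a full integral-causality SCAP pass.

bond 0 →GY1
bond 1 →GY1
bond 2 →J1
bond 3 →I1
bond 4 →J2
bond 5 →R1
bond 6 →I2

b4 stroke at J2  (source Se1 imposes e)
b1 stroke at GY1  (J2: bond 4 brought effort, rest push out)
b6 stroke at I2  (0-jn J2 has e-setter on 4)
b0 stroke at GY1  (GY1: gyrator matches bond 1)
b2 stroke at J1  (C1: C, integral causality)
b3 stroke at I1  (common-e at J1 fixed by 2)
b5 stroke at R1  (common-e at J1 fixed by 2)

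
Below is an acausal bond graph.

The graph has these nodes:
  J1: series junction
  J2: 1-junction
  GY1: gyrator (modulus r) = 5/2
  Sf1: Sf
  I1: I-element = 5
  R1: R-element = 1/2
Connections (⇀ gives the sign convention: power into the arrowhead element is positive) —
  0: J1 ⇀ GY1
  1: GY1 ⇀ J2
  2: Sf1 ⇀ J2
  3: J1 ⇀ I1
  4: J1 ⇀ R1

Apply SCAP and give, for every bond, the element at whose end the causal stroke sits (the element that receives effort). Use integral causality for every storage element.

#2 stroke at Sf1  (source Sf1 imposes f)
#1 stroke at J2  (J2: bond 2 brought flow, rest push out)
#0 stroke at J1  (GY GY1: same side as bond 1)
#3 stroke at I1  (I1: I, integral causality)
#4 stroke at J1  (J1: bond 3 brought flow, rest push out)

#0 |J1
#1 |J2
#2 |Sf1
#3 |I1
#4 |J1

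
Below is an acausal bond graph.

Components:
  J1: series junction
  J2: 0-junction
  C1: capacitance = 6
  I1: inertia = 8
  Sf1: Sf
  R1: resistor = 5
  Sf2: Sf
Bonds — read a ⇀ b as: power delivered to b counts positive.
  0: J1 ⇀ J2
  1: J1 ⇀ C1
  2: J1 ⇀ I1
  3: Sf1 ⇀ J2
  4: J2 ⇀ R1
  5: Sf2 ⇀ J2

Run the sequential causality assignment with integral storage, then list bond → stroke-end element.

b0 stroke at J1
b1 stroke at J1
b2 stroke at I1
b3 stroke at Sf1
b4 stroke at J2
b5 stroke at Sf2

#3 stroke at Sf1  (source Sf1 imposes f)
#5 stroke at Sf2  (Sf2: flow source, stroke at near end)
#1 stroke at J1  (C1: C, integral causality)
#2 stroke at I1  (I1 outputs flow p/I1)
#0 stroke at J1  (J1 flow already set via bond 2)
#4 stroke at J2  (only one effort-in slot at J2)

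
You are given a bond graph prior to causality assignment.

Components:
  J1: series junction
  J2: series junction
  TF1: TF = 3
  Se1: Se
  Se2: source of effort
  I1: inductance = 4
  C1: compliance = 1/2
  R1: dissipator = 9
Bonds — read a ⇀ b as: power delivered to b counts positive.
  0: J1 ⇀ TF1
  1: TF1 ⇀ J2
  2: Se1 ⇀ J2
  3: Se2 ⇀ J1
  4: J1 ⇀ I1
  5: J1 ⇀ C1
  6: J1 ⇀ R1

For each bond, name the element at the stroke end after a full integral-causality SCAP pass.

β0 →J1
β1 →TF1
β2 →J2
β3 →J1
β4 →I1
β5 →J1
β6 →J1

β2 |J2  (source Se1 imposes e)
β3 |J1  (Se2 fixes effort; stroke away)
β1 |TF1  (closing 1-jn rule on J2)
β0 |J1  (TF TF1: opposite of bond 1)
β4 |I1  (I1: I, integral causality)
β5 |J1  (J1: bond 4 brought flow, rest push out)
β6 |J1  (J1: bond 4 brought flow, rest push out)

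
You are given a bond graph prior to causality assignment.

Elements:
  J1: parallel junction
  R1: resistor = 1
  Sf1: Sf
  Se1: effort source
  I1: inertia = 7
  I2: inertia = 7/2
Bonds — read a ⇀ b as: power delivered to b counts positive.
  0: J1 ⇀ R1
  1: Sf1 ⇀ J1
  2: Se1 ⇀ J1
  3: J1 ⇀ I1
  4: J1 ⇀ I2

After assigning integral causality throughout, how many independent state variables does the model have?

2  (I1, I2 all integral)

bond 1 stroke→Sf1  (Sf1 (Sf) sets flow on bond)
bond 2 stroke→J1  (Se1 fixes effort; stroke away)
bond 0 stroke→R1  (0-jn J1 has e-setter on 2)
bond 3 stroke→I1  (common-e at J1 fixed by 2)
bond 4 stroke→I2  (J1 effort already set via bond 2)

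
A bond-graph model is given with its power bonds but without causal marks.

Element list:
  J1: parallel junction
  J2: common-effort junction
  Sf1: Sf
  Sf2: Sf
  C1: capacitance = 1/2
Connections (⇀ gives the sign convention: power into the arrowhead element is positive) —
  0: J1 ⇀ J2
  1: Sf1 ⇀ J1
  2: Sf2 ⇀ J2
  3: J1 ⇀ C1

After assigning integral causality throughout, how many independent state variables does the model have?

bond 1 stroke at Sf1  (Sf1 fixes flow; stroke at Sf1)
bond 2 stroke at Sf2  (Sf2: flow source, stroke at near end)
bond 0 stroke at J2  (only one effort-in slot at J2)
bond 3 stroke at J1  (only one effort-in slot at J1)

1  (C1 all integral)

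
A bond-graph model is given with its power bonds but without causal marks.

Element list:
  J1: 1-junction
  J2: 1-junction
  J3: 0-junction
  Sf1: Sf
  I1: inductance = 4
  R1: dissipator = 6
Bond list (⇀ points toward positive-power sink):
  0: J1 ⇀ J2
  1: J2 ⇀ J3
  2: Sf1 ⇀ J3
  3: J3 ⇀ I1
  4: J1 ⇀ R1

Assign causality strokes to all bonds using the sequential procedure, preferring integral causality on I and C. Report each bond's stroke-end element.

b0 stroke at J2
b1 stroke at J3
b2 stroke at Sf1
b3 stroke at I1
b4 stroke at J1

b2 →Sf1  (Sf1: flow source, stroke at near end)
b3 →I1  (I1: I, integral causality)
b1 →J3  (J3 needs exactly one e-in)
b0 →J2  (1-jn J2 has f-setter on 1)
b4 →J1  (1-jn J1 has f-setter on 0)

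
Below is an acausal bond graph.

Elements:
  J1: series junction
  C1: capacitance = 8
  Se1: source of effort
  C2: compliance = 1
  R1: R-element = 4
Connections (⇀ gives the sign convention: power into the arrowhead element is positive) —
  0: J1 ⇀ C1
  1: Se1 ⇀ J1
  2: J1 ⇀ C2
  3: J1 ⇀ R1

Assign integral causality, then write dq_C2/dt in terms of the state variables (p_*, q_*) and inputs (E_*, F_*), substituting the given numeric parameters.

b1 →J1  (Se1 fixes effort; stroke away)
b0 →J1  (C1: C, integral causality)
b2 →J1  (C2: C, integral causality)
b3 →R1  (closing 1-jn rule on J1)

dq_C2/dt = E_Se1/4 - q_C1/32 - q_C2/4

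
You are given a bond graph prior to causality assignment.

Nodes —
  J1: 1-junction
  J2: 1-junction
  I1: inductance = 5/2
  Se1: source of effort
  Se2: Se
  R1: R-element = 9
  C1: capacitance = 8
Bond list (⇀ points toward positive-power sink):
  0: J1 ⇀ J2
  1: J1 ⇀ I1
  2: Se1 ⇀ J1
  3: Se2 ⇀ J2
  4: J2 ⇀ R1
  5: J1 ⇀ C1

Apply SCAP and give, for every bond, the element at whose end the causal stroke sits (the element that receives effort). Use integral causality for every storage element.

b2 stroke→J1  (Se1 (Se) sets effort on bond)
b3 stroke→J2  (Se2: effort source, stroke at far end)
b1 stroke→I1  (I1 integral (f out))
b0 stroke→J1  (J1 flow already set via bond 1)
b5 stroke→J1  (J1 flow already set via bond 1)
b4 stroke→J2  (J2: bond 0 brought flow, rest push out)

b0 stroke→J1
b1 stroke→I1
b2 stroke→J1
b3 stroke→J2
b4 stroke→J2
b5 stroke→J1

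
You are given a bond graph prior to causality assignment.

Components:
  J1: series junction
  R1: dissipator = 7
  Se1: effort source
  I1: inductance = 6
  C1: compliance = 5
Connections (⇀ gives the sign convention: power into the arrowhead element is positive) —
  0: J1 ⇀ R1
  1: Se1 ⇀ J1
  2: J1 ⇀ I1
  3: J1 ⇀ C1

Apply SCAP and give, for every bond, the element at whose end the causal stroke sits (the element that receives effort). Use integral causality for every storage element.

#1 stroke at J1  (source Se1 imposes e)
#2 stroke at I1  (prefer integral on I1)
#0 stroke at J1  (1-jn J1 has f-setter on 2)
#3 stroke at J1  (J1: bond 2 brought flow, rest push out)

bond 0 stroke at J1
bond 1 stroke at J1
bond 2 stroke at I1
bond 3 stroke at J1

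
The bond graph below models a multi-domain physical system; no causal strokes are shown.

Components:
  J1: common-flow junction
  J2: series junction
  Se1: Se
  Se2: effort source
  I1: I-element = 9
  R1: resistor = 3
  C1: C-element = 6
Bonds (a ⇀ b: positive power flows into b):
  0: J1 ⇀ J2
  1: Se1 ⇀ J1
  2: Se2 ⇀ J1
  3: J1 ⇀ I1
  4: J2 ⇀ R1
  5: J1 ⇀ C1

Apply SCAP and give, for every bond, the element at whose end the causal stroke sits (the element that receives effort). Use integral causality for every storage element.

β1 stroke at J1  (Se1 (Se) sets effort on bond)
β2 stroke at J1  (Se2 fixes effort; stroke away)
β3 stroke at I1  (I1 integral (f out))
β0 stroke at J1  (common-f at J1 fixed by 3)
β5 stroke at J1  (1-jn J1 has f-setter on 3)
β4 stroke at J2  (J2: bond 0 brought flow, rest push out)

β0 stroke→J1
β1 stroke→J1
β2 stroke→J1
β3 stroke→I1
β4 stroke→J2
β5 stroke→J1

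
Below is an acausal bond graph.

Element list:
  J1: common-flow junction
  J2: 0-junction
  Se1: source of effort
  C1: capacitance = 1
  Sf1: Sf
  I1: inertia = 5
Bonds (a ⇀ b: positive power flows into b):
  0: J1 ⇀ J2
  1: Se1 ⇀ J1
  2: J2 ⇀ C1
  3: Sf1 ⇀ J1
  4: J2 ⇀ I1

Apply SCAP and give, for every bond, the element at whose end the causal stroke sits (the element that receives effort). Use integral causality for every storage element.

β1 |J1  (Se1: effort source, stroke at far end)
β3 |Sf1  (Sf1: flow source, stroke at near end)
β0 |J1  (J1: bond 3 brought flow, rest push out)
β2 |J2  (C1 outputs effort q/C1)
β4 |I1  (0-jn J2 has e-setter on 2)

b0 →J1
b1 →J1
b2 →J2
b3 →Sf1
b4 →I1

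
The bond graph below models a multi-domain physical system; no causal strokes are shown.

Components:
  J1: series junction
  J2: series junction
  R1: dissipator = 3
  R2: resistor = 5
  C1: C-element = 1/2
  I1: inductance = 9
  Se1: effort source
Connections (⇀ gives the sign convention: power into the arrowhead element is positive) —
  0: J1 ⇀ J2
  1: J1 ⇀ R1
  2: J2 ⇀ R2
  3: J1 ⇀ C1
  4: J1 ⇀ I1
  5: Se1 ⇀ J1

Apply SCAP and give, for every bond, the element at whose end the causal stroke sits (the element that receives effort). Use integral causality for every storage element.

b0 stroke at J1
b1 stroke at J1
b2 stroke at J2
b3 stroke at J1
b4 stroke at I1
b5 stroke at J1

bond 5 |J1  (Se1 (Se) sets effort on bond)
bond 3 |J1  (C1: C, integral causality)
bond 4 |I1  (I1: I, integral causality)
bond 0 |J1  (1-jn J1 has f-setter on 4)
bond 1 |J1  (1-jn J1 has f-setter on 4)
bond 2 |J2  (J2 flow already set via bond 0)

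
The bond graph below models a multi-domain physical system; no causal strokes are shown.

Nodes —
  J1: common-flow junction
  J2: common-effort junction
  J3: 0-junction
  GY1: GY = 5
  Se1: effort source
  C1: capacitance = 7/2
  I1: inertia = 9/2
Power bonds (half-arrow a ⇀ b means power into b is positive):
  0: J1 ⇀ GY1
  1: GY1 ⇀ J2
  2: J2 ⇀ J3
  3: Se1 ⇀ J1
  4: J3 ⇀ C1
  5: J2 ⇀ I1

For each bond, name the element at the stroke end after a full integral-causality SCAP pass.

b3 stroke at J1  (Se1 fixes effort; stroke away)
b0 stroke at GY1  (J1 needs exactly one f-in)
b1 stroke at GY1  (GY1 both-in/both-out from 0)
b4 stroke at J3  (prefer integral on C1)
b2 stroke at J2  (0-jn J3 has e-setter on 4)
b5 stroke at I1  (0-jn J2 has e-setter on 2)

β0 stroke→GY1
β1 stroke→GY1
β2 stroke→J2
β3 stroke→J1
β4 stroke→J3
β5 stroke→I1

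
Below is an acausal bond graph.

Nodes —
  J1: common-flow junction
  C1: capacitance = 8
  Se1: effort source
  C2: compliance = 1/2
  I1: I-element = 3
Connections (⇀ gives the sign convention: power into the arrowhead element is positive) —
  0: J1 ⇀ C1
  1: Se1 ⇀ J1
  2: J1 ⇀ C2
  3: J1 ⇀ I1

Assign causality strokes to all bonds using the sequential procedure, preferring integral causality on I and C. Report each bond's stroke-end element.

b0 stroke→J1
b1 stroke→J1
b2 stroke→J1
b3 stroke→I1

bond 1 →J1  (source Se1 imposes e)
bond 0 →J1  (C1: C, integral causality)
bond 2 →J1  (C2 outputs effort q/C2)
bond 3 →I1  (J1 needs exactly one f-in)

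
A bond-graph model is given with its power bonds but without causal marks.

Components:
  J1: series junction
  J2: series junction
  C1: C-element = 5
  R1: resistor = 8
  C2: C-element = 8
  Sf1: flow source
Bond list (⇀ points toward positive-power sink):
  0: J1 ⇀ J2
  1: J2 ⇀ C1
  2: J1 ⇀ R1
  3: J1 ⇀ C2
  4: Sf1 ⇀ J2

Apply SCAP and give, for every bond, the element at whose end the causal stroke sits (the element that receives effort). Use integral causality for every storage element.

#4 stroke at Sf1  (Sf1: flow source, stroke at near end)
#0 stroke at J2  (1-jn J2 has f-setter on 4)
#1 stroke at J2  (common-f at J2 fixed by 4)
#2 stroke at J1  (J1 flow already set via bond 0)
#3 stroke at J1  (J1 flow already set via bond 0)

β0 |J2
β1 |J2
β2 |J1
β3 |J1
β4 |Sf1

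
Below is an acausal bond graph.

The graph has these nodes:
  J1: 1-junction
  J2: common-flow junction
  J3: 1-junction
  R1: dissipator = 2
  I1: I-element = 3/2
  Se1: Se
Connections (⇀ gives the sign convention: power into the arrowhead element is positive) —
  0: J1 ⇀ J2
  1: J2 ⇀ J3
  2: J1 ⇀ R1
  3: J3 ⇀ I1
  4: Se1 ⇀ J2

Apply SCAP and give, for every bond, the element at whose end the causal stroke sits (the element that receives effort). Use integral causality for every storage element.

b4 →J2  (source Se1 imposes e)
b3 →I1  (I1 integral (f out))
b1 →J3  (J3: bond 3 brought flow, rest push out)
b0 →J2  (J2 flow already set via bond 1)
b2 →J1  (J1 flow already set via bond 0)

β0 stroke at J2
β1 stroke at J3
β2 stroke at J1
β3 stroke at I1
β4 stroke at J2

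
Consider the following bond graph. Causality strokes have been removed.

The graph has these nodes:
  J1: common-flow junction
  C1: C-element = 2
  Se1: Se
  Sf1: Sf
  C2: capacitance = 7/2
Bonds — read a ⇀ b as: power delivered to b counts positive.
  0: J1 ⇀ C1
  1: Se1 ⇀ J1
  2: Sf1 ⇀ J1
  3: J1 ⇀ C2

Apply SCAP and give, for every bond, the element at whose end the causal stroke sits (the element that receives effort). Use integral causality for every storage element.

b0 |J1
b1 |J1
b2 |Sf1
b3 |J1

b1 stroke→J1  (Se1: effort source, stroke at far end)
b2 stroke→Sf1  (Sf1 fixes flow; stroke at Sf1)
b0 stroke→J1  (J1 flow already set via bond 2)
b3 stroke→J1  (1-jn J1 has f-setter on 2)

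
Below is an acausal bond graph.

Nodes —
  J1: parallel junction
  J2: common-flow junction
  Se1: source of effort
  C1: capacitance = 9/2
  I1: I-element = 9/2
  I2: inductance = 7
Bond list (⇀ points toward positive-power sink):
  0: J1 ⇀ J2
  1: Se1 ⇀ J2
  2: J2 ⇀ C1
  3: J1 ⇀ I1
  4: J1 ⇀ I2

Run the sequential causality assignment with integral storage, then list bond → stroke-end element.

b1 |J2  (Se1 fixes effort; stroke away)
b2 |J2  (C1 outputs effort q/C1)
b0 |J1  (closing 1-jn rule on J2)
b3 |I1  (J1 effort already set via bond 0)
b4 |I2  (0-jn J1 has e-setter on 0)

bond 0 stroke→J1
bond 1 stroke→J2
bond 2 stroke→J2
bond 3 stroke→I1
bond 4 stroke→I2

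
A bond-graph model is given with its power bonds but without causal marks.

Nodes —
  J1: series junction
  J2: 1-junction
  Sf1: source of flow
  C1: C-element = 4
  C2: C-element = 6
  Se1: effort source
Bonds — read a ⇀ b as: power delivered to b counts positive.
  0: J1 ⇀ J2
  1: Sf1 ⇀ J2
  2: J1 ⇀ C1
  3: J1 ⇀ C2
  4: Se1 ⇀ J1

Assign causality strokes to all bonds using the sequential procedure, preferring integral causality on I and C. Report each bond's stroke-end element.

b0 stroke→J2
b1 stroke→Sf1
b2 stroke→J1
b3 stroke→J1
b4 stroke→J1

#1 →Sf1  (source Sf1 imposes f)
#4 →J1  (Se1: effort source, stroke at far end)
#0 →J2  (1-jn J2 has f-setter on 1)
#2 →J1  (1-jn J1 has f-setter on 0)
#3 →J1  (1-jn J1 has f-setter on 0)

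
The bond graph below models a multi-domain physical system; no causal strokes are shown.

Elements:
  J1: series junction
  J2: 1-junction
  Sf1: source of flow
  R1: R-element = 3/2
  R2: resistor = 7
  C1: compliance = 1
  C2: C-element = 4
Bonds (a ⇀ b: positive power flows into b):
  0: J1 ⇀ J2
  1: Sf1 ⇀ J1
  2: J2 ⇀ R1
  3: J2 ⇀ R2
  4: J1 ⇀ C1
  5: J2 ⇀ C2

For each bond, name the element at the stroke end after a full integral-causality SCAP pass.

bond 1 stroke at Sf1  (Sf1 (Sf) sets flow on bond)
bond 0 stroke at J1  (J1 flow already set via bond 1)
bond 4 stroke at J1  (common-f at J1 fixed by 1)
bond 2 stroke at J2  (common-f at J2 fixed by 0)
bond 3 stroke at J2  (common-f at J2 fixed by 0)
bond 5 stroke at J2  (J2: bond 0 brought flow, rest push out)

#0 →J1
#1 →Sf1
#2 →J2
#3 →J2
#4 →J1
#5 →J2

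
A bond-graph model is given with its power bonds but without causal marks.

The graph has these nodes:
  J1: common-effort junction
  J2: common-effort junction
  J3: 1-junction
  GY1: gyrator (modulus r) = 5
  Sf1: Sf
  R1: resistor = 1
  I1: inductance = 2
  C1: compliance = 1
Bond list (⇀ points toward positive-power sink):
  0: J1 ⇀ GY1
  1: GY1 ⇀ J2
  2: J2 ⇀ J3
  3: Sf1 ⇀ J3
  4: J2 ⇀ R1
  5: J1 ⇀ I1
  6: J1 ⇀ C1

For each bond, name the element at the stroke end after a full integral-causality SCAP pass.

β3 →Sf1  (Sf1 fixes flow; stroke at Sf1)
β2 →J3  (J3: bond 3 brought flow, rest push out)
β5 →I1  (prefer integral on I1)
β6 →J1  (prefer integral on C1)
β0 →GY1  (common-e at J1 fixed by 6)
β1 →GY1  (GY GY1: same side as bond 0)
β4 →J2  (closing 0-jn rule on J2)

#0 stroke at GY1
#1 stroke at GY1
#2 stroke at J3
#3 stroke at Sf1
#4 stroke at J2
#5 stroke at I1
#6 stroke at J1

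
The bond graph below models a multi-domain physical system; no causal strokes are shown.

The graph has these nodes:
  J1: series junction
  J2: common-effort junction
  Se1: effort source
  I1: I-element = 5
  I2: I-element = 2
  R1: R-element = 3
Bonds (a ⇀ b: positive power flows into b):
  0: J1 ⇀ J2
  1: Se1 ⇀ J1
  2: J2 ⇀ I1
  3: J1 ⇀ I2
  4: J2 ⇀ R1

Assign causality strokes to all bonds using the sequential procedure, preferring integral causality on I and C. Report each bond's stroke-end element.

bond 0 |J1
bond 1 |J1
bond 2 |I1
bond 3 |I2
bond 4 |J2

b1 stroke at J1  (Se1 fixes effort; stroke away)
b2 stroke at I1  (I1: I, integral causality)
b3 stroke at I2  (I2: I, integral causality)
b0 stroke at J1  (J1: bond 3 brought flow, rest push out)
b4 stroke at J2  (J2 needs exactly one e-in)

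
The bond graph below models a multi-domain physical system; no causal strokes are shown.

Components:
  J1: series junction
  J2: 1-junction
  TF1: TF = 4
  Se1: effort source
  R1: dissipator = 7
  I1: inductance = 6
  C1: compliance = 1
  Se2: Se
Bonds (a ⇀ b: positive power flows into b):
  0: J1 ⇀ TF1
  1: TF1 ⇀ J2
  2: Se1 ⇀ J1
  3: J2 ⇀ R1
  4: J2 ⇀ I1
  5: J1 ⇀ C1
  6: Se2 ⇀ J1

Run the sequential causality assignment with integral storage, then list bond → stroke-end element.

b0 stroke at TF1
b1 stroke at J2
b2 stroke at J1
b3 stroke at J2
b4 stroke at I1
b5 stroke at J1
b6 stroke at J1

b2 →J1  (Se1 (Se) sets effort on bond)
b6 →J1  (source Se2 imposes e)
b4 →I1  (prefer integral on I1)
b1 →J2  (1-jn J2 has f-setter on 4)
b3 →J2  (J2: bond 4 brought flow, rest push out)
b0 →TF1  (TF1 one-in-one-out from 1)
b5 →J1  (1-jn J1 has f-setter on 0)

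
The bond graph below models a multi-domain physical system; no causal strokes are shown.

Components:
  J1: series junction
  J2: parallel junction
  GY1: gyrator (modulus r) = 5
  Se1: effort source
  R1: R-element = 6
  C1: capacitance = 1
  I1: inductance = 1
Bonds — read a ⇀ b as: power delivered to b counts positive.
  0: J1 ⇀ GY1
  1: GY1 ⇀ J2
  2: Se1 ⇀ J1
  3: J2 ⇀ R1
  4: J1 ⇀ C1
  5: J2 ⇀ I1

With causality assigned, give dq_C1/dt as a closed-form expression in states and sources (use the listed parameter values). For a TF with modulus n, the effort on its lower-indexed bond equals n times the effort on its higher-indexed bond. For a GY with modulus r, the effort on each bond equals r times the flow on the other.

dq_C1/dt = 6*E_Se1/25 - 6*p_I1/5 - 6*q_C1/25

β2 stroke at J1  (Se1 fixes effort; stroke away)
β4 stroke at J1  (C1 outputs effort q/C1)
β0 stroke at GY1  (J1 needs exactly one f-in)
β1 stroke at GY1  (GY1 both-in/both-out from 0)
β5 stroke at I1  (prefer integral on I1)
β3 stroke at J2  (closing 0-jn rule on J2)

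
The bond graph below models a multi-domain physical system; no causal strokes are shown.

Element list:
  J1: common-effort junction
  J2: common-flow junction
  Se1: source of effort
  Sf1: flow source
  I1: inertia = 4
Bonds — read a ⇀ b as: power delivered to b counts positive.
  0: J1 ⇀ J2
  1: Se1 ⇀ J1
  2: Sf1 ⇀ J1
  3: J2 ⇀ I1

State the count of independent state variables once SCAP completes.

#1 |J1  (Se1: effort source, stroke at far end)
#2 |Sf1  (source Sf1 imposes f)
#0 |J2  (common-e at J1 fixed by 1)
#3 |I1  (only one flow-in slot at J2)

1  (I1 all integral)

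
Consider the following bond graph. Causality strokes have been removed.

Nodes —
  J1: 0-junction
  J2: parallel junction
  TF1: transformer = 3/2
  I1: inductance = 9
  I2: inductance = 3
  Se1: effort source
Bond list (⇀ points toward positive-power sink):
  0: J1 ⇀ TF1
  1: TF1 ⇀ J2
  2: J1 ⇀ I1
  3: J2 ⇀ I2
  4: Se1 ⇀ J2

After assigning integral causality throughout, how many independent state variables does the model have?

2  (I1, I2 all integral)

#4 stroke at J2  (Se1: effort source, stroke at far end)
#1 stroke at TF1  (0-jn J2 has e-setter on 4)
#3 stroke at I2  (J2 effort already set via bond 4)
#0 stroke at J1  (TF TF1: opposite of bond 1)
#2 stroke at I1  (common-e at J1 fixed by 0)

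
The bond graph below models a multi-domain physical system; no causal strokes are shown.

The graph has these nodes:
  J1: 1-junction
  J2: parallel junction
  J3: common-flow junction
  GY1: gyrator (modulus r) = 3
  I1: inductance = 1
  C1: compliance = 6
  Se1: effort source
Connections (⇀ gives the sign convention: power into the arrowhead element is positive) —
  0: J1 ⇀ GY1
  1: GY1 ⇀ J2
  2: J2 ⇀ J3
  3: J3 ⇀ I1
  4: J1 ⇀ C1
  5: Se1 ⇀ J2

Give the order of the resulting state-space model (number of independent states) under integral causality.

bond 5 |J2  (source Se1 imposes e)
bond 1 |GY1  (J2: bond 5 brought effort, rest push out)
bond 2 |J3  (J2: bond 5 brought effort, rest push out)
bond 3 |I1  (J3 needs exactly one f-in)
bond 0 |GY1  (GY1: gyrator matches bond 1)
bond 4 |J1  (1-jn J1 has f-setter on 0)

2  (C1, I1 all integral)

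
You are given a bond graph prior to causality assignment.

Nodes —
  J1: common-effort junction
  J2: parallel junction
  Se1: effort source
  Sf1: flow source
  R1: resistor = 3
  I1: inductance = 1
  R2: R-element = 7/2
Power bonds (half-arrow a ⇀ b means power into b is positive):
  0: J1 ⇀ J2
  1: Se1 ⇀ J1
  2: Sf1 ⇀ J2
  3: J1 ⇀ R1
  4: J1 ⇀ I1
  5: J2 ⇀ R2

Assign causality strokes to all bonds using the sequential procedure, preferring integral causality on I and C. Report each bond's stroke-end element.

β0 |J2
β1 |J1
β2 |Sf1
β3 |R1
β4 |I1
β5 |R2

#1 |J1  (Se1 fixes effort; stroke away)
#2 |Sf1  (source Sf1 imposes f)
#0 |J2  (J1: bond 1 brought effort, rest push out)
#3 |R1  (J1: bond 1 brought effort, rest push out)
#4 |I1  (common-e at J1 fixed by 1)
#5 |R2  (common-e at J2 fixed by 0)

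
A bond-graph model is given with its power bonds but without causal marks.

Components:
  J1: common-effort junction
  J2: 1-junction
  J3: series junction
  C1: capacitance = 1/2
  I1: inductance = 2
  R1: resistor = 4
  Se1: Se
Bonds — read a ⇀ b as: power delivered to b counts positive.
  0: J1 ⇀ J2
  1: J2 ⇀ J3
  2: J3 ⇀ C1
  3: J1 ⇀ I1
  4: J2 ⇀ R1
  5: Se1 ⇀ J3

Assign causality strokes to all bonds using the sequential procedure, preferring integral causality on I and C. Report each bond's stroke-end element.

b0 →J1
b1 →J2
b2 →J3
b3 →I1
b4 →J2
b5 →J3

β5 |J3  (Se1: effort source, stroke at far end)
β2 |J3  (prefer integral on C1)
β1 |J2  (J3: last free bond brings flow in)
β3 |I1  (prefer integral on I1)
β0 |J1  (J1: last free bond brings effort in)
β4 |J2  (J2 flow already set via bond 0)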